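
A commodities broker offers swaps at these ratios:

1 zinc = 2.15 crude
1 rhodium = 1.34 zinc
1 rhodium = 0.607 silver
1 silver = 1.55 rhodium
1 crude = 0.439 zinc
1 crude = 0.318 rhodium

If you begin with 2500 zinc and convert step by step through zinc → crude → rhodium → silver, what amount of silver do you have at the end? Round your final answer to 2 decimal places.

2500 zinc × 2.15 = 5375 crude
5375 crude × 0.318 = 1709.25 rhodium
1709.25 rhodium × 0.607 = 1037.51475 silver

1037.51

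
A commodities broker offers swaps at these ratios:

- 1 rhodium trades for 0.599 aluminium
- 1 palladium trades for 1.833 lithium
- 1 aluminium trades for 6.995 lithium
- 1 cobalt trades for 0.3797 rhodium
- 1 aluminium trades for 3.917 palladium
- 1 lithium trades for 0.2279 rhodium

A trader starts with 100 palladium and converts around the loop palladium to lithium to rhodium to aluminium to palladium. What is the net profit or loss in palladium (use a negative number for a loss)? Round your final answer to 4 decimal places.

100 palladium × 1.833 = 183.3 lithium
183.3 lithium × 0.2279 = 41.77407 rhodium
41.77407 rhodium × 0.599 = 25.02266793 aluminium
25.02266793 aluminium × 3.917 = 98.01379028181 palladium
Net change: 98.01379028181 − 100 = -1.98620971819 palladium

-1.9862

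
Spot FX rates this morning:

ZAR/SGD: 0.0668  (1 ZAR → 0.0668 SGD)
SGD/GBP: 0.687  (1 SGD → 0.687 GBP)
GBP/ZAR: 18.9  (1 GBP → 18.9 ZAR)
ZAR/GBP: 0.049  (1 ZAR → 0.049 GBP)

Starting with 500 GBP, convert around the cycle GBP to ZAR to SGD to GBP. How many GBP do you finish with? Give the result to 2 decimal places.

433.68

500 GBP × 18.9 = 9450 ZAR
9450 ZAR × 0.0668 = 631.26 SGD
631.26 SGD × 0.687 = 433.67562 GBP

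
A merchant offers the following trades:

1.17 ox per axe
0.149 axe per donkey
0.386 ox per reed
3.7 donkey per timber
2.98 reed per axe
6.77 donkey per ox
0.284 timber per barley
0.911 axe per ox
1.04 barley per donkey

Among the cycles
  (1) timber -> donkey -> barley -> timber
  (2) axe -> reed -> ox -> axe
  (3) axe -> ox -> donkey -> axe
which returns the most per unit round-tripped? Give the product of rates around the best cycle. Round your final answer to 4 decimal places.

1.1802

(1) 3.7 × 1.04 × 0.284 = 1.09283
(2) 2.98 × 0.386 × 0.911 = 1.04791
(3) 1.17 × 6.77 × 0.149 = 1.18021
Highest is cycle (3) at 1.1802 (>1, arbitrage).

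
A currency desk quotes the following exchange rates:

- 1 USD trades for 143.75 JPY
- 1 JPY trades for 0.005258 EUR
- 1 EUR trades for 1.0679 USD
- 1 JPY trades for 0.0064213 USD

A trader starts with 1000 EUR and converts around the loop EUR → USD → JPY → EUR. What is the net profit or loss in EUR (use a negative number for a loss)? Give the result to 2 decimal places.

-192.84

1000 EUR × 1.0679 = 1067.9 USD
1067.9 USD × 143.75 = 153510.625 JPY
153510.625 JPY × 0.005258 = 807.15886625 EUR
Net change: 807.15886625 − 1000 = -192.84113375 EUR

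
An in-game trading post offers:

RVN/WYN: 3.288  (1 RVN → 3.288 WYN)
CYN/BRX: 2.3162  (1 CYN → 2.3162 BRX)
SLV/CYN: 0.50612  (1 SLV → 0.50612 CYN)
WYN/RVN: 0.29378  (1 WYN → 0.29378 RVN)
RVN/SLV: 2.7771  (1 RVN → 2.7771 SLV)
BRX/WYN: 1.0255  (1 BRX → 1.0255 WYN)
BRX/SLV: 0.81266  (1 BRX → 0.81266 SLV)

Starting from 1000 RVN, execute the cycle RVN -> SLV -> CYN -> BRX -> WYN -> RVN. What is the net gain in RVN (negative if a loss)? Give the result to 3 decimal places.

1000 RVN × 2.7771 = 2777.1 SLV
2777.1 SLV × 0.50612 = 1405.545852 CYN
1405.545852 CYN × 2.3162 = 3255.5253024024 BRX
3255.5253024024 BRX × 1.0255 = 3338.5411976136612 WYN
3338.5411976136612 WYN × 0.29378 = 980.796633034941387336 RVN
Net change: 980.796633034941387336 − 1000 = -19.203366965058612664 RVN

-19.203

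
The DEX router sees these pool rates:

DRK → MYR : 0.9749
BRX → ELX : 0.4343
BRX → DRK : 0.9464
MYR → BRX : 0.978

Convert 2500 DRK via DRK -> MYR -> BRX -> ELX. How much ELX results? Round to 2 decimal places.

2500 DRK × 0.9749 = 2437.25 MYR
2437.25 MYR × 0.978 = 2383.6305 BRX
2383.6305 BRX × 0.4343 = 1035.21072615 ELX

1035.21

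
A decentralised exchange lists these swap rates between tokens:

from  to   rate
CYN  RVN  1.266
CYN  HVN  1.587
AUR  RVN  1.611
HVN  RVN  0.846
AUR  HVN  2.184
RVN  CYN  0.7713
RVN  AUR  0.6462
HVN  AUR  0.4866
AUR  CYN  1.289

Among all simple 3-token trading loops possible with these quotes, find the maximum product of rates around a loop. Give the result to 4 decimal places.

1.1940

AUR→HVN→RVN→AUR: 2.184 × 0.846 × 0.6462 = 1.19396
AUR→CYN→RVN→AUR: 1.289 × 1.266 × 0.6462 = 1.05452
CYN→HVN→RVN→CYN: 1.587 × 0.846 × 0.7713 = 1.03555
AUR→CYN→HVN→AUR: 1.289 × 1.587 × 0.4866 = 0.99541
Maximum is AUR→HVN→RVN→AUR at 1.1940; arbitrage exists.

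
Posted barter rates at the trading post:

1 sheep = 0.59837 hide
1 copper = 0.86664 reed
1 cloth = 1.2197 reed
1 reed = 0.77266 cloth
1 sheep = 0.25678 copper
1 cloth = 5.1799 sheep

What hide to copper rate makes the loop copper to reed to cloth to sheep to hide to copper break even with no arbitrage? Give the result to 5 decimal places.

Known legs of the cycle: 0.86664 × 0.77266 × 5.1799 × 0.59837 = 2.0754790168551320112
For no arbitrage the full-cycle product must be 1, so the missing rate is 1 / 2.0754790168551320112 ≈ 0.4818165.

0.48182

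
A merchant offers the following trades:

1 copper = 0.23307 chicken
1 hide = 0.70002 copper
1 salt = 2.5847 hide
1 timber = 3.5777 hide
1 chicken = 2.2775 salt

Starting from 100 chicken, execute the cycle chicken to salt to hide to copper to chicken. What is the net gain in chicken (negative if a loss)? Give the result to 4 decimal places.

-3.9571

100 chicken × 2.2775 = 227.75 salt
227.75 salt × 2.5847 = 588.665425 hide
588.665425 hide × 0.70002 = 412.0775708085 copper
412.0775708085 copper × 0.23307 = 96.042919428337095 chicken
Net change: 96.042919428337095 − 100 = -3.957080571662905 chicken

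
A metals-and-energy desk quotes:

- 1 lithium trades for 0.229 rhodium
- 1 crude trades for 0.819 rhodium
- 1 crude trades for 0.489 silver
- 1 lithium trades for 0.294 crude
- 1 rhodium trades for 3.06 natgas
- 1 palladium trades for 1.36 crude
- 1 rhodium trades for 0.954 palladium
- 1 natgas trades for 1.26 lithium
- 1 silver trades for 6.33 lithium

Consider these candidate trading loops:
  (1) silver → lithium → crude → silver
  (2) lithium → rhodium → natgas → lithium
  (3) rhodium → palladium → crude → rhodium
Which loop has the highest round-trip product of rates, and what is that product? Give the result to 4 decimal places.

(1) 6.33 × 0.294 × 0.489 = 0.91004
(2) 0.229 × 3.06 × 1.26 = 0.88293
(3) 0.954 × 1.36 × 0.819 = 1.06260
Highest is cycle (3) at 1.0626 (>1, arbitrage).

1.0626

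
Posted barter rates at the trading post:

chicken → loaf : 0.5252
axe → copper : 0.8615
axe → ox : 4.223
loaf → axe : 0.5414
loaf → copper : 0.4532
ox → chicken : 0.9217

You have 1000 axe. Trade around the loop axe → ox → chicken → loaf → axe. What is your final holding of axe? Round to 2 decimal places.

1106.76

1000 axe × 4.223 = 4223 ox
4223 ox × 0.9217 = 3892.3391 chicken
3892.3391 chicken × 0.5252 = 2044.25649532 loaf
2044.25649532 loaf × 0.5414 = 1106.760466566248 axe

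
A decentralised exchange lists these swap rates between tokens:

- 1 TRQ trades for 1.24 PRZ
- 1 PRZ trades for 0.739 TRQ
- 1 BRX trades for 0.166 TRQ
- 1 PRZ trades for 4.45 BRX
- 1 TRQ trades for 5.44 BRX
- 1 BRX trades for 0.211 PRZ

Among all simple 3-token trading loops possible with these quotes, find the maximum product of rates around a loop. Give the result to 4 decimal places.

TRQ→PRZ→BRX→TRQ: 1.24 × 4.45 × 0.166 = 0.91599
TRQ→BRX→PRZ→TRQ: 5.44 × 0.211 × 0.739 = 0.84825
Maximum is TRQ→PRZ→BRX→TRQ at 0.9160; no arbitrage — every cycle loses value.

0.9160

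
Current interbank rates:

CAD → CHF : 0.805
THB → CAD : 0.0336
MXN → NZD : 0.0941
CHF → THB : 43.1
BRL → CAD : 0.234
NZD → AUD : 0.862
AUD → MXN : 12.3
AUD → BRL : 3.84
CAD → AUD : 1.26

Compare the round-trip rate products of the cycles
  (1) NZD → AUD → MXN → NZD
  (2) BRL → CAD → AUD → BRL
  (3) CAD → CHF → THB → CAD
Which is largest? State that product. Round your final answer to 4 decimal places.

(1) 0.862 × 12.3 × 0.0941 = 0.99770
(2) 0.234 × 1.26 × 3.84 = 1.13219
(3) 0.805 × 43.1 × 0.0336 = 1.16577
Highest is cycle (3) at 1.1658 (>1, arbitrage).

1.1658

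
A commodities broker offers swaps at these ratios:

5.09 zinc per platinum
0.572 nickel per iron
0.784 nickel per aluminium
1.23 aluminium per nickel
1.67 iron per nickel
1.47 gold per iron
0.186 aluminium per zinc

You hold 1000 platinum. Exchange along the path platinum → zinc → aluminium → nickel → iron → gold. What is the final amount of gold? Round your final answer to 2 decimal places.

1822.14

1000 platinum × 5.09 = 5090 zinc
5090 zinc × 0.186 = 946.74 aluminium
946.74 aluminium × 0.784 = 742.24416 nickel
742.24416 nickel × 1.67 = 1239.5477472 iron
1239.5477472 iron × 1.47 = 1822.135188384 gold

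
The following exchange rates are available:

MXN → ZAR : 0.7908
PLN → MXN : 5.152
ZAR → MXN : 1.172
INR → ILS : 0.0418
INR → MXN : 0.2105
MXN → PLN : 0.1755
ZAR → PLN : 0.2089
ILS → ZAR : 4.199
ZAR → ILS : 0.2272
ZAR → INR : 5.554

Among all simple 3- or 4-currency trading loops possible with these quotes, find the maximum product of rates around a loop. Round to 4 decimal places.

0.9748

ZAR→INR→ILS→ZAR: 5.554 × 0.0418 × 4.199 = 0.97483
ZAR→INR→MXN→ZAR: 5.554 × 0.2105 × 0.7908 = 0.92454
ZAR→PLN→MXN→ZAR: 0.2089 × 5.152 × 0.7908 = 0.85110
Maximum is ZAR→INR→ILS→ZAR at 0.9748; no arbitrage — every cycle loses value.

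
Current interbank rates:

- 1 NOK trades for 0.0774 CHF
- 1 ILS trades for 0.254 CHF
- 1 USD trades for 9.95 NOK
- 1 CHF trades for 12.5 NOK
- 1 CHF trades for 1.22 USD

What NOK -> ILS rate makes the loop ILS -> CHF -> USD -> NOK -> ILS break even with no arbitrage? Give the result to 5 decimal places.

0.32433

Known legs of the cycle: 0.254 × 1.22 × 9.95 = 3.083306
For no arbitrage the full-cycle product must be 1, so the missing rate is 1 / 3.083306 ≈ 0.3243272.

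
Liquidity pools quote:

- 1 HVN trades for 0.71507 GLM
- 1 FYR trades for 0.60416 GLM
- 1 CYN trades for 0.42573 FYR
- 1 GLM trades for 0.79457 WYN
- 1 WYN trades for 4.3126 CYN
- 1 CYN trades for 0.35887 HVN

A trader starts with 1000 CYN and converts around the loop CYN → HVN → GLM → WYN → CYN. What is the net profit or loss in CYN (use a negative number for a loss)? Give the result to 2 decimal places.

-120.66

1000 CYN × 0.35887 = 358.87 HVN
358.87 HVN × 0.71507 = 256.6171709 GLM
256.6171709 GLM × 0.79457 = 203.900305482013 WYN
203.900305482013 WYN × 4.3126 = 879.3404574217292638 CYN
Net change: 879.3404574217292638 − 1000 = -120.6595425782707362 CYN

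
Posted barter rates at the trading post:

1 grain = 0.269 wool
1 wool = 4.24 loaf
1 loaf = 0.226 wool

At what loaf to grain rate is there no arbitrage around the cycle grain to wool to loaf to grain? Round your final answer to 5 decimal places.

Known legs of the cycle: 0.269 × 4.24 = 1.14056
For no arbitrage the full-cycle product must be 1, so the missing rate is 1 / 1.14056 ≈ 0.8767623.

0.87676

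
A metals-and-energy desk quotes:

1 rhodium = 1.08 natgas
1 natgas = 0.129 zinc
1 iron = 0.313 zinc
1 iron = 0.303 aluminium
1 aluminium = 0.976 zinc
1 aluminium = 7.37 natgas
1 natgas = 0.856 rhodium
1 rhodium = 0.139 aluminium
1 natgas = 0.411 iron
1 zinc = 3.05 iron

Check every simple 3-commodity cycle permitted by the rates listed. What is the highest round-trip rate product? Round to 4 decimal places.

0.9178

aluminium→natgas→iron→aluminium: 7.37 × 0.411 × 0.303 = 0.91781
zinc→iron→aluminium→zinc: 3.05 × 0.303 × 0.976 = 0.90197
aluminium→natgas→rhodium→aluminium: 7.37 × 0.856 × 0.139 = 0.87691
Maximum is aluminium→natgas→iron→aluminium at 0.9178; no arbitrage — every cycle loses value.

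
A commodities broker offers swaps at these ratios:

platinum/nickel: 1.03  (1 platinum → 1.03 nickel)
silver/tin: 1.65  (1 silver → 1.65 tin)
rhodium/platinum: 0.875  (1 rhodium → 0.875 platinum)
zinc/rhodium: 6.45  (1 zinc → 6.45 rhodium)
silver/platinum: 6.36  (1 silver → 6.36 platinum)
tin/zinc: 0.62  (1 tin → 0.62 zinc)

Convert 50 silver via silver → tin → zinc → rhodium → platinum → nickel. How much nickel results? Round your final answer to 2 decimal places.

50 silver × 1.65 = 82.5 tin
82.5 tin × 0.62 = 51.15 zinc
51.15 zinc × 6.45 = 329.9175 rhodium
329.9175 rhodium × 0.875 = 288.6778125 platinum
288.6778125 platinum × 1.03 = 297.338146875 nickel

297.34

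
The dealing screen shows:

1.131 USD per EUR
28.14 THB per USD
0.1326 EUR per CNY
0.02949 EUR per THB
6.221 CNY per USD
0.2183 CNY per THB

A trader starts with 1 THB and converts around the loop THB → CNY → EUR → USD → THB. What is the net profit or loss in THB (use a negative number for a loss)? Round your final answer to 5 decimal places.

1 THB × 0.2183 = 0.2183 CNY
0.2183 CNY × 0.1326 = 0.02894658 EUR
0.02894658 EUR × 1.131 = 0.03273858198 USD
0.03273858198 USD × 28.14 = 0.9212636969172 THB
Net change: 0.9212636969172 − 1 = -0.0787363030828 THB

-0.07874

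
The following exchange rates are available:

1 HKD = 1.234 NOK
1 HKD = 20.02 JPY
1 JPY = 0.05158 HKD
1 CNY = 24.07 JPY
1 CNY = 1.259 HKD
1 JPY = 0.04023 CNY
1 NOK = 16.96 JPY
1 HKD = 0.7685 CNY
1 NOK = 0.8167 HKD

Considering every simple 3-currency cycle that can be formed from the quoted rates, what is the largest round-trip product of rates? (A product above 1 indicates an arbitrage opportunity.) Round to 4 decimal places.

1.0795

JPY→HKD→NOK→JPY: 0.05158 × 1.234 × 16.96 = 1.07950
JPY→CNY→HKD→JPY: 0.04023 × 1.259 × 20.02 = 1.01400
JPY→HKD→CNY→JPY: 0.05158 × 0.7685 × 24.07 = 0.95412
Maximum is JPY→HKD→NOK→JPY at 1.0795; arbitrage exists.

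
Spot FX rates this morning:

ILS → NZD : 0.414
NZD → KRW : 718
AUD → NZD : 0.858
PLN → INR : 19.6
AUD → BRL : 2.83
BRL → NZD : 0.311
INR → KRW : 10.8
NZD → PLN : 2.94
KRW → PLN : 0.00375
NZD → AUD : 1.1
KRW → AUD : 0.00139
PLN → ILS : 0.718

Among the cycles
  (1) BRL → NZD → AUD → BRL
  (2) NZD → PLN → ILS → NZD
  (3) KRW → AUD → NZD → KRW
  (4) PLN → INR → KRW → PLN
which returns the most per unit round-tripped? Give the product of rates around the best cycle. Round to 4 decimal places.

0.9681

(1) 0.311 × 1.1 × 2.83 = 0.96814
(2) 2.94 × 0.718 × 0.414 = 0.87392
(3) 0.00139 × 0.858 × 718 = 0.85630
(4) 19.6 × 10.8 × 0.00375 = 0.79380
Highest is cycle (1) at 0.9681 (≤1, no arbitrage).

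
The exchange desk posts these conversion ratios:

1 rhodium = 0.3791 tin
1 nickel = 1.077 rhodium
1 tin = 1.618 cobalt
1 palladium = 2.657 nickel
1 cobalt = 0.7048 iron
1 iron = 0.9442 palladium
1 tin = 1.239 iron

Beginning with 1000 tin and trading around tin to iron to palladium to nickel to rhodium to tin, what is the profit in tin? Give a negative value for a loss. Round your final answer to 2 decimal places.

269.10

1000 tin × 1.239 = 1239 iron
1239 iron × 0.9442 = 1169.8638 palladium
1169.8638 palladium × 2.657 = 3108.3281166 nickel
3108.3281166 nickel × 1.077 = 3347.6693815782 rhodium
3347.6693815782 rhodium × 0.3791 = 1269.10146255629562 tin
Net change: 1269.10146255629562 − 1000 = 269.10146255629562 tin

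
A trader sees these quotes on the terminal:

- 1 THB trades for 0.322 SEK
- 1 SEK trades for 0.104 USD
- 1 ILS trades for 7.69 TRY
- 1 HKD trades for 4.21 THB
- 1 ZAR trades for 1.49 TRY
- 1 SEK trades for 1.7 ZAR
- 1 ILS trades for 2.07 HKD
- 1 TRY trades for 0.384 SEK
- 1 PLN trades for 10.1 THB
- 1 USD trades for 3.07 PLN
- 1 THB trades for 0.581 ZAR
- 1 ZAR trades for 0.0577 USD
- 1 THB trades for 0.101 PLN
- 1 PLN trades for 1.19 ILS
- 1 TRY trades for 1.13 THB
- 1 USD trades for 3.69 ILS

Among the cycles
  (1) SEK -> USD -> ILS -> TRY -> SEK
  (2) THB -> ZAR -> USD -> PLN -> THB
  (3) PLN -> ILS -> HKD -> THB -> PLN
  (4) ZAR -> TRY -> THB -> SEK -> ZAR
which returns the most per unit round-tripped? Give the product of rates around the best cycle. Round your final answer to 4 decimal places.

(1) 0.104 × 3.69 × 7.69 × 0.384 = 1.13323
(2) 0.581 × 0.0577 × 3.07 × 10.1 = 1.03947
(3) 1.19 × 2.07 × 4.21 × 0.101 = 1.04742
(4) 1.49 × 1.13 × 0.322 × 1.7 = 0.92166
Highest is cycle (1) at 1.1332 (>1, arbitrage).

1.1332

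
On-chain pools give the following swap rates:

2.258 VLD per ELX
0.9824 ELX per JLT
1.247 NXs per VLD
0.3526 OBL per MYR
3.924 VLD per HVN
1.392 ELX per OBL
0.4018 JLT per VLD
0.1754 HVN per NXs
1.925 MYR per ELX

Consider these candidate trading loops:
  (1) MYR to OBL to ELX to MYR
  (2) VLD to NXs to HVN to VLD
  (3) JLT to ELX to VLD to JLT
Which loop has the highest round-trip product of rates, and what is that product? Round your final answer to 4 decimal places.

(1) 0.3526 × 1.392 × 1.925 = 0.94483
(2) 1.247 × 0.1754 × 3.924 = 0.85827
(3) 0.9824 × 2.258 × 0.4018 = 0.89130
Highest is cycle (1) at 0.9448 (≤1, no arbitrage).

0.9448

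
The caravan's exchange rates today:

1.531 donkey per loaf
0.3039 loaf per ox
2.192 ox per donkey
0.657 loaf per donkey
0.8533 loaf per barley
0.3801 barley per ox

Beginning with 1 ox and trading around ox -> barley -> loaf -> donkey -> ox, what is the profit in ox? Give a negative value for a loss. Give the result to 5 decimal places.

1 ox × 0.3801 = 0.3801 barley
0.3801 barley × 0.8533 = 0.32433933 loaf
0.32433933 loaf × 1.531 = 0.49656351423 donkey
0.49656351423 donkey × 2.192 = 1.08846722319216 ox
Net change: 1.08846722319216 − 1 = 0.08846722319216 ox

0.08847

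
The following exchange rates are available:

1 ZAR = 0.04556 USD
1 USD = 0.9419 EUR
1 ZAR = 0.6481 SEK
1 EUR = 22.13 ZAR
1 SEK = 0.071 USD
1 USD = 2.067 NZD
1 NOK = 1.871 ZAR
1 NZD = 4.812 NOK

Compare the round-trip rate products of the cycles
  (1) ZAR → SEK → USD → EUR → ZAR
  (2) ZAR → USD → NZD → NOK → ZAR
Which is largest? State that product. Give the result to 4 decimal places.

(1) 0.6481 × 0.071 × 0.9419 × 22.13 = 0.95915
(2) 0.04556 × 2.067 × 4.812 × 1.871 = 0.84786
Highest is cycle (1) at 0.9592 (≤1, no arbitrage).

0.9592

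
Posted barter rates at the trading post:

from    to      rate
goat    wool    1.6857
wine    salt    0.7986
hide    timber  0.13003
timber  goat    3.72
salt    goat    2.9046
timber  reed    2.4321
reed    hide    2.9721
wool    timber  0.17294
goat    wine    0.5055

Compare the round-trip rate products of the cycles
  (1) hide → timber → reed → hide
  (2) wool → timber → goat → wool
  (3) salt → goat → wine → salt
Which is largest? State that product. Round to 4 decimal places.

(1) 0.13003 × 2.4321 × 2.9721 = 0.93991
(2) 0.17294 × 3.72 × 1.6857 = 1.08447
(3) 2.9046 × 0.5055 × 0.7986 = 1.17256
Highest is cycle (3) at 1.1726 (>1, arbitrage).

1.1726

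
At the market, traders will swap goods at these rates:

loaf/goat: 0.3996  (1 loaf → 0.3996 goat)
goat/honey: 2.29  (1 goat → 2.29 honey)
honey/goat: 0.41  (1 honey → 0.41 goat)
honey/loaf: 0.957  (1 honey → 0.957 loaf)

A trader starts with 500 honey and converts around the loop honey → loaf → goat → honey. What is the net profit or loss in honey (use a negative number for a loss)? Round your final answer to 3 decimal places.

-62.132

500 honey × 0.957 = 478.5 loaf
478.5 loaf × 0.3996 = 191.2086 goat
191.2086 goat × 2.29 = 437.867694 honey
Net change: 437.867694 − 500 = -62.132306 honey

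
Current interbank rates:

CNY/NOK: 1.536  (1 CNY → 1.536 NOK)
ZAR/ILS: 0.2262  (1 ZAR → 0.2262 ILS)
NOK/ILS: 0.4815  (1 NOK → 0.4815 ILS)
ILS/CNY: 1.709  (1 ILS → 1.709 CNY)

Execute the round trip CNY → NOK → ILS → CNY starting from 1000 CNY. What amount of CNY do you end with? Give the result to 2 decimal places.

1000 CNY × 1.536 = 1536 NOK
1536 NOK × 0.4815 = 739.584 ILS
739.584 ILS × 1.709 = 1263.949056 CNY

1263.95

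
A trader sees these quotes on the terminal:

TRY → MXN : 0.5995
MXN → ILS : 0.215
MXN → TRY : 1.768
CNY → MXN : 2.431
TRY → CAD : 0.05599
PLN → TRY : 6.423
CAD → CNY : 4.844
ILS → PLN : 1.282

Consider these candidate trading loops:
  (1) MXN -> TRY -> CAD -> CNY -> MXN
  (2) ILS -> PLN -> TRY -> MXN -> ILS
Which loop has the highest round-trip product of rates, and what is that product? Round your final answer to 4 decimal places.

(1) 1.768 × 0.05599 × 4.844 × 2.431 = 1.16569
(2) 1.282 × 6.423 × 0.5995 × 0.215 = 1.06134
Highest is cycle (1) at 1.1657 (>1, arbitrage).

1.1657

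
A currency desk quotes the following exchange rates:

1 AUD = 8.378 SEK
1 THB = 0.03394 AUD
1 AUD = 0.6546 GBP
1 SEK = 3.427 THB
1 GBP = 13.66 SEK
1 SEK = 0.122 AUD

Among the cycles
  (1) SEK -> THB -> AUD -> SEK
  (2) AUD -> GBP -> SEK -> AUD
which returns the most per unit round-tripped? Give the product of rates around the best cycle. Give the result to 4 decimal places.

(1) 3.427 × 0.03394 × 8.378 = 0.97447
(2) 0.6546 × 13.66 × 0.122 = 1.09090
Highest is cycle (2) at 1.0909 (>1, arbitrage).

1.0909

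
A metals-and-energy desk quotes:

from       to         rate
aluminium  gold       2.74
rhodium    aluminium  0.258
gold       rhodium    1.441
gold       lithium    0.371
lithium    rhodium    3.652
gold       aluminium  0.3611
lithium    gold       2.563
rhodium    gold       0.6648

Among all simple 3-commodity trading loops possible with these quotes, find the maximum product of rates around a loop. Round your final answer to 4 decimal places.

rhodium→aluminium→gold→rhodium: 0.258 × 2.74 × 1.441 = 1.01867
rhodium→gold→lithium→rhodium: 0.6648 × 0.371 × 3.652 = 0.90073
Maximum is rhodium→aluminium→gold→rhodium at 1.0187; arbitrage exists.

1.0187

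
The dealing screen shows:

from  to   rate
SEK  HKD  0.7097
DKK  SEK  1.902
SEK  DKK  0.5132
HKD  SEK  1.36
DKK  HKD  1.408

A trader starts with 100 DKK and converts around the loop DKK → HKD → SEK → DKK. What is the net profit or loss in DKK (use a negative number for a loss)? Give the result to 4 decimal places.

-1.7284

100 DKK × 1.408 = 140.8 HKD
140.8 HKD × 1.36 = 191.488 SEK
191.488 SEK × 0.5132 = 98.2716416 DKK
Net change: 98.2716416 − 100 = -1.7283584 DKK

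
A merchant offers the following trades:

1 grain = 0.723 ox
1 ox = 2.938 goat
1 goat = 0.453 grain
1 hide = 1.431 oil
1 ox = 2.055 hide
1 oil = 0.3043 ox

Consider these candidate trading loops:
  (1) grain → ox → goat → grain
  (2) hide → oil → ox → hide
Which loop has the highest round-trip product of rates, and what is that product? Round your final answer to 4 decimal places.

(1) 0.723 × 2.938 × 0.453 = 0.96225
(2) 1.431 × 0.3043 × 2.055 = 0.89486
Highest is cycle (1) at 0.9623 (≤1, no arbitrage).

0.9623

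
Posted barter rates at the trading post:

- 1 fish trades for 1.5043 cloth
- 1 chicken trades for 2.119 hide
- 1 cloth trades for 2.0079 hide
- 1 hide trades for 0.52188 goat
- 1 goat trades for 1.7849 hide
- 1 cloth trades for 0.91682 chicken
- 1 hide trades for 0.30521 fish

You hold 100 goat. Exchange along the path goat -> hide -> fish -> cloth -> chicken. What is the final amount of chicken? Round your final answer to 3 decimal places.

100 goat × 1.7849 = 178.49 hide
178.49 hide × 0.30521 = 54.4769329 fish
54.4769329 fish × 1.5043 = 81.94965016147 cloth
81.94965016147 cloth × 0.91682 = 75.1330782610389254 chicken

75.133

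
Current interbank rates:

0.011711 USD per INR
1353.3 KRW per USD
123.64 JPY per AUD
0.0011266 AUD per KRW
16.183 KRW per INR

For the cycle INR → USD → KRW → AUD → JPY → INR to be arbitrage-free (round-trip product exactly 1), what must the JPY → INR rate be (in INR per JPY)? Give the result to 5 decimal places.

Known legs of the cycle: 0.011711 × 1353.3 × 0.0011266 × 123.64 = 2.2075818057805512
For no arbitrage the full-cycle product must be 1, so the missing rate is 1 / 2.2075818057805512 ≈ 0.4529843.

0.45298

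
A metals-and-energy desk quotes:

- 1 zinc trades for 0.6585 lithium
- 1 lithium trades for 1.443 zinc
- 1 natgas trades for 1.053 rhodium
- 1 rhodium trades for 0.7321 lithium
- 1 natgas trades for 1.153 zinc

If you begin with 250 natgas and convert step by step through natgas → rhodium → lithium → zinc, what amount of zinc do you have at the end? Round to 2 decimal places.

278.10

250 natgas × 1.053 = 263.25 rhodium
263.25 rhodium × 0.7321 = 192.725325 lithium
192.725325 lithium × 1.443 = 278.102643975 zinc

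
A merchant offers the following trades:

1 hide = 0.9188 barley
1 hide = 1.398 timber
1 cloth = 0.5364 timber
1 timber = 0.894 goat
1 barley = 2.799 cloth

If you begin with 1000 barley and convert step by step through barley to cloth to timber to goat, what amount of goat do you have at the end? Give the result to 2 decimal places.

1342.24

1000 barley × 2.799 = 2799 cloth
2799 cloth × 0.5364 = 1501.3836 timber
1501.3836 timber × 0.894 = 1342.2369384 goat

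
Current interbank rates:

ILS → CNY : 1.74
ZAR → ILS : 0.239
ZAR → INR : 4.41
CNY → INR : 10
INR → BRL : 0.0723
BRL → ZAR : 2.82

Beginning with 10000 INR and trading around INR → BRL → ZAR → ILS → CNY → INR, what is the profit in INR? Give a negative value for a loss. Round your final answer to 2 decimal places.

-1521.20

10000 INR × 0.0723 = 723 BRL
723 BRL × 2.82 = 2038.86 ZAR
2038.86 ZAR × 0.239 = 487.28754 ILS
487.28754 ILS × 1.74 = 847.8803196 CNY
847.8803196 CNY × 10 = 8478.803196 INR
Net change: 8478.803196 − 10000 = -1521.196804 INR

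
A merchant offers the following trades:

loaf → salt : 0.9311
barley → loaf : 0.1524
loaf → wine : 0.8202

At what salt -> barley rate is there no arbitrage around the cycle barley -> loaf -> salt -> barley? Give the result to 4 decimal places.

Known legs of the cycle: 0.1524 × 0.9311 = 0.14189964
For no arbitrage the full-cycle product must be 1, so the missing rate is 1 / 0.14189964 ≈ 7.047234.

7.0472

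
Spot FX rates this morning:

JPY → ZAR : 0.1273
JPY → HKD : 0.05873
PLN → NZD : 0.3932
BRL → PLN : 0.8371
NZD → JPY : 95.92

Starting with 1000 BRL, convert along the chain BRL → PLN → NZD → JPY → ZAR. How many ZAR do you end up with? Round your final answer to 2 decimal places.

4019.10

1000 BRL × 0.8371 = 837.1 PLN
837.1 PLN × 0.3932 = 329.14772 NZD
329.14772 NZD × 95.92 = 31571.8493024 JPY
31571.8493024 JPY × 0.1273 = 4019.09641619552 ZAR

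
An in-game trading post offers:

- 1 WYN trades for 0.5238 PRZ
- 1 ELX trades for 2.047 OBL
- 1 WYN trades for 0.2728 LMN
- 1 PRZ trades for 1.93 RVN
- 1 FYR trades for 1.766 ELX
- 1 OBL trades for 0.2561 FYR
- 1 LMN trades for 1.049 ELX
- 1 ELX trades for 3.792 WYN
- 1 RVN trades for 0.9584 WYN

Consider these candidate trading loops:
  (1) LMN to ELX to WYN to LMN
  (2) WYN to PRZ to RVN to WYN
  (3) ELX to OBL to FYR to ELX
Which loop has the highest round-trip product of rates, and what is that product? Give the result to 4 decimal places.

(1) 1.049 × 3.792 × 0.2728 = 1.08515
(2) 0.5238 × 1.93 × 0.9584 = 0.96888
(3) 2.047 × 0.2561 × 1.766 = 0.92580
Highest is cycle (1) at 1.0851 (>1, arbitrage).

1.0851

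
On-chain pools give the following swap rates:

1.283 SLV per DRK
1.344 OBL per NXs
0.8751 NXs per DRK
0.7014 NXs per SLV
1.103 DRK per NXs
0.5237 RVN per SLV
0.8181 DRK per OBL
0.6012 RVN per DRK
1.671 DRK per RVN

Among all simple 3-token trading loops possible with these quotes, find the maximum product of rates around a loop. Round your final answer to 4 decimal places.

RVN→DRK→SLV→RVN: 1.671 × 1.283 × 0.5237 = 1.12276
NXs→DRK→SLV→NXs: 1.103 × 1.283 × 0.7014 = 0.99259
NXs→OBL→DRK→NXs: 1.344 × 0.8181 × 0.8751 = 0.96220
Maximum is RVN→DRK→SLV→RVN at 1.1228; arbitrage exists.

1.1228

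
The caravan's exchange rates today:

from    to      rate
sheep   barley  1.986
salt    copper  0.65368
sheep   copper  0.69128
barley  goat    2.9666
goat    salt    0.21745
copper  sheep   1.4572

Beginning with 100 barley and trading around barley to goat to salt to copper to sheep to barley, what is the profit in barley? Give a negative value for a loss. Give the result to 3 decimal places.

100 barley × 2.9666 = 296.66 goat
296.66 goat × 0.21745 = 64.508717 salt
64.508717 salt × 0.65368 = 42.16805812856 copper
42.16805812856 copper × 1.4572 = 61.447294304937632 sheep
61.447294304937632 sheep × 1.986 = 122.034326489606137152 barley
Net change: 122.034326489606137152 − 100 = 22.034326489606137152 barley

22.034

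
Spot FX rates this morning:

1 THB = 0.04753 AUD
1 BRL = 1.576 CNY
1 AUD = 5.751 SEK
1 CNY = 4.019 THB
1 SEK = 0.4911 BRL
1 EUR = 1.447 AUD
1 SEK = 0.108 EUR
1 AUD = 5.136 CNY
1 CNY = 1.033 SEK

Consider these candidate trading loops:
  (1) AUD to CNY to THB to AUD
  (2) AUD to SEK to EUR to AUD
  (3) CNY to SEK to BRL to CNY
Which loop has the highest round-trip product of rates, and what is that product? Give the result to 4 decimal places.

0.9811

(1) 5.136 × 4.019 × 0.04753 = 0.98109
(2) 5.751 × 0.108 × 1.447 = 0.89874
(3) 1.033 × 0.4911 × 1.576 = 0.79951
Highest is cycle (1) at 0.9811 (≤1, no arbitrage).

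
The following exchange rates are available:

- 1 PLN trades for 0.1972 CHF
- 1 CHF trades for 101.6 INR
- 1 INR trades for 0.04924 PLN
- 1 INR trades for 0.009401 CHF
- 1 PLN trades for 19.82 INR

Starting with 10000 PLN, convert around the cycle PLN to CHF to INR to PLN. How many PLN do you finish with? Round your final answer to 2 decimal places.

9865.49

10000 PLN × 0.1972 = 1972 CHF
1972 CHF × 101.6 = 200355.2 INR
200355.2 INR × 0.04924 = 9865.490048 PLN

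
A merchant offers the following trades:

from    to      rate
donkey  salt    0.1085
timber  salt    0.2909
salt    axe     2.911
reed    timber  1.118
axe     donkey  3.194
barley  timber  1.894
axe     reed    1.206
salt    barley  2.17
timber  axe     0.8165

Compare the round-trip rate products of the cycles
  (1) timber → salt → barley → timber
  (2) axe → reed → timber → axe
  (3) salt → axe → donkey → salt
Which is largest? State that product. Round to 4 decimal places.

(1) 0.2909 × 2.17 × 1.894 = 1.19559
(2) 1.206 × 1.118 × 0.8165 = 1.10089
(3) 2.911 × 3.194 × 0.1085 = 1.00880
Highest is cycle (1) at 1.1956 (>1, arbitrage).

1.1956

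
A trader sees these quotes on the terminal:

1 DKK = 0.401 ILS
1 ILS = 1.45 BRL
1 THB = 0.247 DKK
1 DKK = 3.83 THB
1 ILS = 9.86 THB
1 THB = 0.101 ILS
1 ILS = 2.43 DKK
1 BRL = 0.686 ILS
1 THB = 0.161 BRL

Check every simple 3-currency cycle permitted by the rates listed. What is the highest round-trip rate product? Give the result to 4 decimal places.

1.0890

ILS→THB→BRL→ILS: 9.86 × 0.161 × 0.686 = 1.08900
ILS→THB→DKK→ILS: 9.86 × 0.247 × 0.401 = 0.97660
ILS→DKK→THB→ILS: 2.43 × 3.83 × 0.101 = 0.94000
Maximum is ILS→THB→BRL→ILS at 1.0890; arbitrage exists.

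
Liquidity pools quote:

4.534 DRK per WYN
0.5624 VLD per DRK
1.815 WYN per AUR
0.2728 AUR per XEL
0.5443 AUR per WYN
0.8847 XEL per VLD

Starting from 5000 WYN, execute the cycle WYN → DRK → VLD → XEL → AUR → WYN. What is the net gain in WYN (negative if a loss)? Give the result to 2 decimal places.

5000 WYN × 4.534 = 22670 DRK
22670 DRK × 0.5624 = 12749.608 VLD
12749.608 VLD × 0.8847 = 11279.5781976 XEL
11279.5781976 XEL × 0.2728 = 3077.06893230528 AUR
3077.06893230528 AUR × 1.815 = 5584.8801121340832 WYN
Net change: 5584.8801121340832 − 5000 = 584.8801121340832 WYN

584.88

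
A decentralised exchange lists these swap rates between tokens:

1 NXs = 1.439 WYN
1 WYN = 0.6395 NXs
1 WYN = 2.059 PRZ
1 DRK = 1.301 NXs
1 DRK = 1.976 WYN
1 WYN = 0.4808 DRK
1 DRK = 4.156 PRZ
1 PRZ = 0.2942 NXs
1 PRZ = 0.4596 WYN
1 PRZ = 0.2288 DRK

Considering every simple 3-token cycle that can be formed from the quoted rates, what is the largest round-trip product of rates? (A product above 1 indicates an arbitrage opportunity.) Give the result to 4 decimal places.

WYN→PRZ→DRK→WYN: 2.059 × 0.2288 × 1.976 = 0.93089
WYN→DRK→PRZ→WYN: 0.4808 × 4.156 × 0.4596 = 0.91837
NXs→WYN→DRK→NXs: 1.439 × 0.4808 × 1.301 = 0.90012
NXs→WYN→PRZ→NXs: 1.439 × 2.059 × 0.2942 = 0.87169
Maximum is WYN→PRZ→DRK→WYN at 0.9309; no arbitrage — every cycle loses value.

0.9309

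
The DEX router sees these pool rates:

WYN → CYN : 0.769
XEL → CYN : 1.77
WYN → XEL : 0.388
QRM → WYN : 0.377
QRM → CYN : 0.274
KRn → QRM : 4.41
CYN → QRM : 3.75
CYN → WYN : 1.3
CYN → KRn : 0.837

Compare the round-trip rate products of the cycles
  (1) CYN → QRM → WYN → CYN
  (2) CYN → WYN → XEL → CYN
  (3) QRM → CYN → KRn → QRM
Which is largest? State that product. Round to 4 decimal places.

1.0872

(1) 3.75 × 0.377 × 0.769 = 1.08717
(2) 1.3 × 0.388 × 1.77 = 0.89279
(3) 0.274 × 0.837 × 4.41 = 1.01138
Highest is cycle (1) at 1.0872 (>1, arbitrage).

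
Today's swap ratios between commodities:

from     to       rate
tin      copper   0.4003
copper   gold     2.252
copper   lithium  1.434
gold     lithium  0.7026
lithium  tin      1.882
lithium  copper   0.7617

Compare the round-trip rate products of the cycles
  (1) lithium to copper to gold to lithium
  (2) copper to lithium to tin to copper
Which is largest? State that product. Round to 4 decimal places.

1.2052

(1) 0.7617 × 2.252 × 0.7026 = 1.20520
(2) 1.434 × 1.882 × 0.4003 = 1.08032
Highest is cycle (1) at 1.2052 (>1, arbitrage).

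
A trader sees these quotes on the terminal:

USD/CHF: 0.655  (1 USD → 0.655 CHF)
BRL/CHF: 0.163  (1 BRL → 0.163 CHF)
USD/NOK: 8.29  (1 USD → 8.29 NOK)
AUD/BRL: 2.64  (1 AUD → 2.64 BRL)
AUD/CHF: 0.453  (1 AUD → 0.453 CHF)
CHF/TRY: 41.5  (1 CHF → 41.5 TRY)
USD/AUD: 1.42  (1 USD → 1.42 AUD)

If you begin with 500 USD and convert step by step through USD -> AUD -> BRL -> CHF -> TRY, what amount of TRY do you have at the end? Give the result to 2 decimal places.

12679.38

500 USD × 1.42 = 710 AUD
710 AUD × 2.64 = 1874.4 BRL
1874.4 BRL × 0.163 = 305.5272 CHF
305.5272 CHF × 41.5 = 12679.3788 TRY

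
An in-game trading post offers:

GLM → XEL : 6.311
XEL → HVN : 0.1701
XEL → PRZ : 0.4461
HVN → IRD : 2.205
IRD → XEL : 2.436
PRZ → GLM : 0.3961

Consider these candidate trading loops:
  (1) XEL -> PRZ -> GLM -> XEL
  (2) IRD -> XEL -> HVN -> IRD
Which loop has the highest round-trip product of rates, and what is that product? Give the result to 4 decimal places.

(1) 0.4461 × 0.3961 × 6.311 = 1.11516
(2) 2.436 × 0.1701 × 2.205 = 0.91367
Highest is cycle (1) at 1.1152 (>1, arbitrage).

1.1152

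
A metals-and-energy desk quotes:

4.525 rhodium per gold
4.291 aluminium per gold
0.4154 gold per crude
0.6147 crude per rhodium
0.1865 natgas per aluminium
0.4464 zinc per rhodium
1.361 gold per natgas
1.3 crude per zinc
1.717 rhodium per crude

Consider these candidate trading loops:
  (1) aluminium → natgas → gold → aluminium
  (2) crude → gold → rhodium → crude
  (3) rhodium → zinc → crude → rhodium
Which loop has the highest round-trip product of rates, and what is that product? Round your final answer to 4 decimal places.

1.1554

(1) 0.1865 × 1.361 × 4.291 = 1.08917
(2) 0.4154 × 4.525 × 0.6147 = 1.15544
(3) 0.4464 × 1.3 × 1.717 = 0.99641
Highest is cycle (2) at 1.1554 (>1, arbitrage).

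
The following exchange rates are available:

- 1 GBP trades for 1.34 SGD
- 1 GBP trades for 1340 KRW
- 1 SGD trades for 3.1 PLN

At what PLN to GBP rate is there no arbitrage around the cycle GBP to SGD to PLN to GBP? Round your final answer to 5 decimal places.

0.24073

Known legs of the cycle: 1.34 × 3.1 = 4.154
For no arbitrage the full-cycle product must be 1, so the missing rate is 1 / 4.154 ≈ 0.2407318.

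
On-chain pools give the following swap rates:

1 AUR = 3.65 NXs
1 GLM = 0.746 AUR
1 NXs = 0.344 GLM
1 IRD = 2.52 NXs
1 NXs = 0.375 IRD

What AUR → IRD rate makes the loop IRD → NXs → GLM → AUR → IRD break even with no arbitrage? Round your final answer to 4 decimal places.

1.5463

Known legs of the cycle: 2.52 × 0.344 × 0.746 = 0.64669248
For no arbitrage the full-cycle product must be 1, so the missing rate is 1 / 0.64669248 ≈ 1.546330.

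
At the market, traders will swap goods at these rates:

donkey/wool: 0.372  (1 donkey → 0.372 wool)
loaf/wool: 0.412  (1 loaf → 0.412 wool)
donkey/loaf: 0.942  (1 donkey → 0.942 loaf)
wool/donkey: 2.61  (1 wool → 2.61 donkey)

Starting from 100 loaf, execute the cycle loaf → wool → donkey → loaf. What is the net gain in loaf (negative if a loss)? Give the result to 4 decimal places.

1.2951

100 loaf × 0.412 = 41.2 wool
41.2 wool × 2.61 = 107.532 donkey
107.532 donkey × 0.942 = 101.295144 loaf
Net change: 101.295144 − 100 = 1.295144 loaf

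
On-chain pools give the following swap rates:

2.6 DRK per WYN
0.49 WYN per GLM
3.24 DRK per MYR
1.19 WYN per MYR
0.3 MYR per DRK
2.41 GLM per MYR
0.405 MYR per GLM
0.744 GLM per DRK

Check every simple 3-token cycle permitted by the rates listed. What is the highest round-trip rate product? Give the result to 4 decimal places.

0.9763

DRK→GLM→MYR→DRK: 0.744 × 0.405 × 3.24 = 0.97628
WYN→DRK→GLM→WYN: 2.6 × 0.744 × 0.49 = 0.94786
WYN→DRK→MYR→WYN: 2.6 × 0.3 × 1.19 = 0.92820
Maximum is DRK→GLM→MYR→DRK at 0.9763; no arbitrage — every cycle loses value.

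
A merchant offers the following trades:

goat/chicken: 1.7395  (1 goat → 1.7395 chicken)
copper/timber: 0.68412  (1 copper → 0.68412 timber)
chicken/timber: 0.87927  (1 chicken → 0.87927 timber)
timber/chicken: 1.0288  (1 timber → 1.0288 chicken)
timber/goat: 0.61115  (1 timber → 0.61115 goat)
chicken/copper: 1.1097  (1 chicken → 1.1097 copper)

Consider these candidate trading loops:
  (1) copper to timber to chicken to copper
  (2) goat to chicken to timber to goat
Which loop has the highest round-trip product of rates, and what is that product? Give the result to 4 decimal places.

0.9347

(1) 0.68412 × 1.0288 × 1.1097 = 0.78103
(2) 1.7395 × 0.87927 × 0.61115 = 0.93475
Highest is cycle (2) at 0.9347 (≤1, no arbitrage).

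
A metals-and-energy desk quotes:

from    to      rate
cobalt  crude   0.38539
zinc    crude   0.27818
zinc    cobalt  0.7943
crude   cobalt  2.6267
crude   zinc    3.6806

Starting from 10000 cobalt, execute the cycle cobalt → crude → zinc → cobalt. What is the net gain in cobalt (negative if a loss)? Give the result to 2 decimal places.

10000 cobalt × 0.38539 = 3853.9 crude
3853.9 crude × 3.6806 = 14184.66434 zinc
14184.66434 zinc × 0.7943 = 11266.878885262 cobalt
Net change: 11266.878885262 − 10000 = 1266.878885262 cobalt

1266.88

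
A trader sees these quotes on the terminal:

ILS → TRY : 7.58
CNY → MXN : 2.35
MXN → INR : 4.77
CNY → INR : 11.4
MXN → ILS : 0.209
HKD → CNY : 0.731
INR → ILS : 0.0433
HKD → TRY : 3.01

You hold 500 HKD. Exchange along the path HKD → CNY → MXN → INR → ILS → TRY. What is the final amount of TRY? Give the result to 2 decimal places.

1344.72

500 HKD × 0.731 = 365.5 CNY
365.5 CNY × 2.35 = 858.925 MXN
858.925 MXN × 4.77 = 4097.07225 INR
4097.07225 INR × 0.0433 = 177.403228425 ILS
177.403228425 ILS × 7.58 = 1344.7164714615 TRY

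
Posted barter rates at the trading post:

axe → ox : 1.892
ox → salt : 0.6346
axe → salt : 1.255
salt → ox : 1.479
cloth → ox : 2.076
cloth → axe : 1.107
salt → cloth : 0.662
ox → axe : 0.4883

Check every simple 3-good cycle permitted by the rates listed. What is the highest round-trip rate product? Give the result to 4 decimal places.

0.9197

salt→cloth→axe→salt: 0.662 × 1.107 × 1.255 = 0.91971
ox→axe→salt→ox: 0.4883 × 1.255 × 1.479 = 0.90636
ox→salt→cloth→ox: 0.6346 × 0.662 × 2.076 = 0.87214
Maximum is salt→cloth→axe→salt at 0.9197; no arbitrage — every cycle loses value.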